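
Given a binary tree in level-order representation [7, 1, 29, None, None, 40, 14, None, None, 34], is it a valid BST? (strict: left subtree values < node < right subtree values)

Level-order array: [7, 1, 29, None, None, 40, 14, None, None, 34]
Validate using subtree bounds (lo, hi): at each node, require lo < value < hi,
then recurse left with hi=value and right with lo=value.
Preorder trace (stopping at first violation):
  at node 7 with bounds (-inf, +inf): OK
  at node 1 with bounds (-inf, 7): OK
  at node 29 with bounds (7, +inf): OK
  at node 40 with bounds (7, 29): VIOLATION
Node 40 violates its bound: not (7 < 40 < 29).
Result: Not a valid BST


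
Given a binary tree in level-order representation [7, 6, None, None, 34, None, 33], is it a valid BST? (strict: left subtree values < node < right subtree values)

Level-order array: [7, 6, None, None, 34, None, 33]
Validate using subtree bounds (lo, hi): at each node, require lo < value < hi,
then recurse left with hi=value and right with lo=value.
Preorder trace (stopping at first violation):
  at node 7 with bounds (-inf, +inf): OK
  at node 6 with bounds (-inf, 7): OK
  at node 34 with bounds (6, 7): VIOLATION
Node 34 violates its bound: not (6 < 34 < 7).
Result: Not a valid BST


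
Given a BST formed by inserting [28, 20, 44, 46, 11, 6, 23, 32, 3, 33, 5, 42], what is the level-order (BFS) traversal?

Tree insertion order: [28, 20, 44, 46, 11, 6, 23, 32, 3, 33, 5, 42]
Tree (level-order array): [28, 20, 44, 11, 23, 32, 46, 6, None, None, None, None, 33, None, None, 3, None, None, 42, None, 5]
BFS from the root, enqueuing left then right child of each popped node:
  queue [28] -> pop 28, enqueue [20, 44], visited so far: [28]
  queue [20, 44] -> pop 20, enqueue [11, 23], visited so far: [28, 20]
  queue [44, 11, 23] -> pop 44, enqueue [32, 46], visited so far: [28, 20, 44]
  queue [11, 23, 32, 46] -> pop 11, enqueue [6], visited so far: [28, 20, 44, 11]
  queue [23, 32, 46, 6] -> pop 23, enqueue [none], visited so far: [28, 20, 44, 11, 23]
  queue [32, 46, 6] -> pop 32, enqueue [33], visited so far: [28, 20, 44, 11, 23, 32]
  queue [46, 6, 33] -> pop 46, enqueue [none], visited so far: [28, 20, 44, 11, 23, 32, 46]
  queue [6, 33] -> pop 6, enqueue [3], visited so far: [28, 20, 44, 11, 23, 32, 46, 6]
  queue [33, 3] -> pop 33, enqueue [42], visited so far: [28, 20, 44, 11, 23, 32, 46, 6, 33]
  queue [3, 42] -> pop 3, enqueue [5], visited so far: [28, 20, 44, 11, 23, 32, 46, 6, 33, 3]
  queue [42, 5] -> pop 42, enqueue [none], visited so far: [28, 20, 44, 11, 23, 32, 46, 6, 33, 3, 42]
  queue [5] -> pop 5, enqueue [none], visited so far: [28, 20, 44, 11, 23, 32, 46, 6, 33, 3, 42, 5]
Result: [28, 20, 44, 11, 23, 32, 46, 6, 33, 3, 42, 5]


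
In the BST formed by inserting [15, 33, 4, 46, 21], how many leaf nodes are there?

Tree built from: [15, 33, 4, 46, 21]
Tree (level-order array): [15, 4, 33, None, None, 21, 46]
Rule: A leaf has 0 children.
Per-node child counts:
  node 15: 2 child(ren)
  node 4: 0 child(ren)
  node 33: 2 child(ren)
  node 21: 0 child(ren)
  node 46: 0 child(ren)
Matching nodes: [4, 21, 46]
Count of leaf nodes: 3


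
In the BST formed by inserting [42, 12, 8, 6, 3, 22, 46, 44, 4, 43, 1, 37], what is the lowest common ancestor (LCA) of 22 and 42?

Tree insertion order: [42, 12, 8, 6, 3, 22, 46, 44, 4, 43, 1, 37]
Tree (level-order array): [42, 12, 46, 8, 22, 44, None, 6, None, None, 37, 43, None, 3, None, None, None, None, None, 1, 4]
In a BST, the LCA of p=22, q=42 is the first node v on the
root-to-leaf path with p <= v <= q (go left if both < v, right if both > v).
Walk from root:
  at 42: 22 <= 42 <= 42, this is the LCA
LCA = 42


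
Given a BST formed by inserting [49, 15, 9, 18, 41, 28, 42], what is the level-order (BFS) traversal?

Tree insertion order: [49, 15, 9, 18, 41, 28, 42]
Tree (level-order array): [49, 15, None, 9, 18, None, None, None, 41, 28, 42]
BFS from the root, enqueuing left then right child of each popped node:
  queue [49] -> pop 49, enqueue [15], visited so far: [49]
  queue [15] -> pop 15, enqueue [9, 18], visited so far: [49, 15]
  queue [9, 18] -> pop 9, enqueue [none], visited so far: [49, 15, 9]
  queue [18] -> pop 18, enqueue [41], visited so far: [49, 15, 9, 18]
  queue [41] -> pop 41, enqueue [28, 42], visited so far: [49, 15, 9, 18, 41]
  queue [28, 42] -> pop 28, enqueue [none], visited so far: [49, 15, 9, 18, 41, 28]
  queue [42] -> pop 42, enqueue [none], visited so far: [49, 15, 9, 18, 41, 28, 42]
Result: [49, 15, 9, 18, 41, 28, 42]


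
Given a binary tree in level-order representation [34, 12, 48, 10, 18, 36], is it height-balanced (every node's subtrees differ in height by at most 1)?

Tree (level-order array): [34, 12, 48, 10, 18, 36]
Definition: a tree is height-balanced if, at every node, |h(left) - h(right)| <= 1 (empty subtree has height -1).
Bottom-up per-node check:
  node 10: h_left=-1, h_right=-1, diff=0 [OK], height=0
  node 18: h_left=-1, h_right=-1, diff=0 [OK], height=0
  node 12: h_left=0, h_right=0, diff=0 [OK], height=1
  node 36: h_left=-1, h_right=-1, diff=0 [OK], height=0
  node 48: h_left=0, h_right=-1, diff=1 [OK], height=1
  node 34: h_left=1, h_right=1, diff=0 [OK], height=2
All nodes satisfy the balance condition.
Result: Balanced


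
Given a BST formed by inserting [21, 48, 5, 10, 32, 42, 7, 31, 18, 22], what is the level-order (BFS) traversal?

Tree insertion order: [21, 48, 5, 10, 32, 42, 7, 31, 18, 22]
Tree (level-order array): [21, 5, 48, None, 10, 32, None, 7, 18, 31, 42, None, None, None, None, 22]
BFS from the root, enqueuing left then right child of each popped node:
  queue [21] -> pop 21, enqueue [5, 48], visited so far: [21]
  queue [5, 48] -> pop 5, enqueue [10], visited so far: [21, 5]
  queue [48, 10] -> pop 48, enqueue [32], visited so far: [21, 5, 48]
  queue [10, 32] -> pop 10, enqueue [7, 18], visited so far: [21, 5, 48, 10]
  queue [32, 7, 18] -> pop 32, enqueue [31, 42], visited so far: [21, 5, 48, 10, 32]
  queue [7, 18, 31, 42] -> pop 7, enqueue [none], visited so far: [21, 5, 48, 10, 32, 7]
  queue [18, 31, 42] -> pop 18, enqueue [none], visited so far: [21, 5, 48, 10, 32, 7, 18]
  queue [31, 42] -> pop 31, enqueue [22], visited so far: [21, 5, 48, 10, 32, 7, 18, 31]
  queue [42, 22] -> pop 42, enqueue [none], visited so far: [21, 5, 48, 10, 32, 7, 18, 31, 42]
  queue [22] -> pop 22, enqueue [none], visited so far: [21, 5, 48, 10, 32, 7, 18, 31, 42, 22]
Result: [21, 5, 48, 10, 32, 7, 18, 31, 42, 22]


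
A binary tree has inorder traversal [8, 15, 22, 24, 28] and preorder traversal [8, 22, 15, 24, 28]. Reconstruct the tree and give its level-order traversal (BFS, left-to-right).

Inorder:  [8, 15, 22, 24, 28]
Preorder: [8, 22, 15, 24, 28]
Algorithm: preorder visits root first, so consume preorder in order;
for each root, split the current inorder slice at that value into
left-subtree inorder and right-subtree inorder, then recurse.
Recursive splits:
  root=8; inorder splits into left=[], right=[15, 22, 24, 28]
  root=22; inorder splits into left=[15], right=[24, 28]
  root=15; inorder splits into left=[], right=[]
  root=24; inorder splits into left=[], right=[28]
  root=28; inorder splits into left=[], right=[]
Reconstructed level-order: [8, 22, 15, 24, 28]


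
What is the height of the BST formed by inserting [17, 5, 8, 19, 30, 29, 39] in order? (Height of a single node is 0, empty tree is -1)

Insertion order: [17, 5, 8, 19, 30, 29, 39]
Tree (level-order array): [17, 5, 19, None, 8, None, 30, None, None, 29, 39]
Compute height bottom-up (empty subtree = -1):
  height(8) = 1 + max(-1, -1) = 0
  height(5) = 1 + max(-1, 0) = 1
  height(29) = 1 + max(-1, -1) = 0
  height(39) = 1 + max(-1, -1) = 0
  height(30) = 1 + max(0, 0) = 1
  height(19) = 1 + max(-1, 1) = 2
  height(17) = 1 + max(1, 2) = 3
Height = 3


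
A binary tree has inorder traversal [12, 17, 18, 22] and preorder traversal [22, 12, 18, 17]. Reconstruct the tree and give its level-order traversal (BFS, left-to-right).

Inorder:  [12, 17, 18, 22]
Preorder: [22, 12, 18, 17]
Algorithm: preorder visits root first, so consume preorder in order;
for each root, split the current inorder slice at that value into
left-subtree inorder and right-subtree inorder, then recurse.
Recursive splits:
  root=22; inorder splits into left=[12, 17, 18], right=[]
  root=12; inorder splits into left=[], right=[17, 18]
  root=18; inorder splits into left=[17], right=[]
  root=17; inorder splits into left=[], right=[]
Reconstructed level-order: [22, 12, 18, 17]


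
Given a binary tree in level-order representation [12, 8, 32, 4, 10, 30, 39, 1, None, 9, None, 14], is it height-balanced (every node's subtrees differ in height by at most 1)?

Tree (level-order array): [12, 8, 32, 4, 10, 30, 39, 1, None, 9, None, 14]
Definition: a tree is height-balanced if, at every node, |h(left) - h(right)| <= 1 (empty subtree has height -1).
Bottom-up per-node check:
  node 1: h_left=-1, h_right=-1, diff=0 [OK], height=0
  node 4: h_left=0, h_right=-1, diff=1 [OK], height=1
  node 9: h_left=-1, h_right=-1, diff=0 [OK], height=0
  node 10: h_left=0, h_right=-1, diff=1 [OK], height=1
  node 8: h_left=1, h_right=1, diff=0 [OK], height=2
  node 14: h_left=-1, h_right=-1, diff=0 [OK], height=0
  node 30: h_left=0, h_right=-1, diff=1 [OK], height=1
  node 39: h_left=-1, h_right=-1, diff=0 [OK], height=0
  node 32: h_left=1, h_right=0, diff=1 [OK], height=2
  node 12: h_left=2, h_right=2, diff=0 [OK], height=3
All nodes satisfy the balance condition.
Result: Balanced


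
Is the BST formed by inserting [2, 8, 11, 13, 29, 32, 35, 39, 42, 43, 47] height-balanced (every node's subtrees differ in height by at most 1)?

Tree (level-order array): [2, None, 8, None, 11, None, 13, None, 29, None, 32, None, 35, None, 39, None, 42, None, 43, None, 47]
Definition: a tree is height-balanced if, at every node, |h(left) - h(right)| <= 1 (empty subtree has height -1).
Bottom-up per-node check:
  node 47: h_left=-1, h_right=-1, diff=0 [OK], height=0
  node 43: h_left=-1, h_right=0, diff=1 [OK], height=1
  node 42: h_left=-1, h_right=1, diff=2 [FAIL (|-1-1|=2 > 1)], height=2
  node 39: h_left=-1, h_right=2, diff=3 [FAIL (|-1-2|=3 > 1)], height=3
  node 35: h_left=-1, h_right=3, diff=4 [FAIL (|-1-3|=4 > 1)], height=4
  node 32: h_left=-1, h_right=4, diff=5 [FAIL (|-1-4|=5 > 1)], height=5
  node 29: h_left=-1, h_right=5, diff=6 [FAIL (|-1-5|=6 > 1)], height=6
  node 13: h_left=-1, h_right=6, diff=7 [FAIL (|-1-6|=7 > 1)], height=7
  node 11: h_left=-1, h_right=7, diff=8 [FAIL (|-1-7|=8 > 1)], height=8
  node 8: h_left=-1, h_right=8, diff=9 [FAIL (|-1-8|=9 > 1)], height=9
  node 2: h_left=-1, h_right=9, diff=10 [FAIL (|-1-9|=10 > 1)], height=10
Node 42 violates the condition: |-1 - 1| = 2 > 1.
Result: Not balanced


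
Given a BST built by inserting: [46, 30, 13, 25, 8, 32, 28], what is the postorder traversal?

Tree insertion order: [46, 30, 13, 25, 8, 32, 28]
Tree (level-order array): [46, 30, None, 13, 32, 8, 25, None, None, None, None, None, 28]
Postorder traversal: [8, 28, 25, 13, 32, 30, 46]


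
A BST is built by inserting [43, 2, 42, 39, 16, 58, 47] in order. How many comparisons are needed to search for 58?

Search path for 58: 43 -> 58
Found: True
Comparisons: 2


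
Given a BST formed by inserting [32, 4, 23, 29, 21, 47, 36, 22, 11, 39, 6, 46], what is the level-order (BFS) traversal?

Tree insertion order: [32, 4, 23, 29, 21, 47, 36, 22, 11, 39, 6, 46]
Tree (level-order array): [32, 4, 47, None, 23, 36, None, 21, 29, None, 39, 11, 22, None, None, None, 46, 6]
BFS from the root, enqueuing left then right child of each popped node:
  queue [32] -> pop 32, enqueue [4, 47], visited so far: [32]
  queue [4, 47] -> pop 4, enqueue [23], visited so far: [32, 4]
  queue [47, 23] -> pop 47, enqueue [36], visited so far: [32, 4, 47]
  queue [23, 36] -> pop 23, enqueue [21, 29], visited so far: [32, 4, 47, 23]
  queue [36, 21, 29] -> pop 36, enqueue [39], visited so far: [32, 4, 47, 23, 36]
  queue [21, 29, 39] -> pop 21, enqueue [11, 22], visited so far: [32, 4, 47, 23, 36, 21]
  queue [29, 39, 11, 22] -> pop 29, enqueue [none], visited so far: [32, 4, 47, 23, 36, 21, 29]
  queue [39, 11, 22] -> pop 39, enqueue [46], visited so far: [32, 4, 47, 23, 36, 21, 29, 39]
  queue [11, 22, 46] -> pop 11, enqueue [6], visited so far: [32, 4, 47, 23, 36, 21, 29, 39, 11]
  queue [22, 46, 6] -> pop 22, enqueue [none], visited so far: [32, 4, 47, 23, 36, 21, 29, 39, 11, 22]
  queue [46, 6] -> pop 46, enqueue [none], visited so far: [32, 4, 47, 23, 36, 21, 29, 39, 11, 22, 46]
  queue [6] -> pop 6, enqueue [none], visited so far: [32, 4, 47, 23, 36, 21, 29, 39, 11, 22, 46, 6]
Result: [32, 4, 47, 23, 36, 21, 29, 39, 11, 22, 46, 6]


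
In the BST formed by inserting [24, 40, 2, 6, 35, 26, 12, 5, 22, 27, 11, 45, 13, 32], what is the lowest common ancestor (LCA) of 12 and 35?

Tree insertion order: [24, 40, 2, 6, 35, 26, 12, 5, 22, 27, 11, 45, 13, 32]
Tree (level-order array): [24, 2, 40, None, 6, 35, 45, 5, 12, 26, None, None, None, None, None, 11, 22, None, 27, None, None, 13, None, None, 32]
In a BST, the LCA of p=12, q=35 is the first node v on the
root-to-leaf path with p <= v <= q (go left if both < v, right if both > v).
Walk from root:
  at 24: 12 <= 24 <= 35, this is the LCA
LCA = 24


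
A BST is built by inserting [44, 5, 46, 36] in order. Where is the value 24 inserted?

Starting tree (level order): [44, 5, 46, None, 36]
Insertion path: 44 -> 5 -> 36
Result: insert 24 as left child of 36
Final tree (level order): [44, 5, 46, None, 36, None, None, 24]


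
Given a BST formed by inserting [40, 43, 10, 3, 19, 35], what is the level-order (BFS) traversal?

Tree insertion order: [40, 43, 10, 3, 19, 35]
Tree (level-order array): [40, 10, 43, 3, 19, None, None, None, None, None, 35]
BFS from the root, enqueuing left then right child of each popped node:
  queue [40] -> pop 40, enqueue [10, 43], visited so far: [40]
  queue [10, 43] -> pop 10, enqueue [3, 19], visited so far: [40, 10]
  queue [43, 3, 19] -> pop 43, enqueue [none], visited so far: [40, 10, 43]
  queue [3, 19] -> pop 3, enqueue [none], visited so far: [40, 10, 43, 3]
  queue [19] -> pop 19, enqueue [35], visited so far: [40, 10, 43, 3, 19]
  queue [35] -> pop 35, enqueue [none], visited so far: [40, 10, 43, 3, 19, 35]
Result: [40, 10, 43, 3, 19, 35]


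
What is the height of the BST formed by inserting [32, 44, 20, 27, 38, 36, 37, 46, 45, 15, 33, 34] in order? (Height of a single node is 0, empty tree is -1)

Insertion order: [32, 44, 20, 27, 38, 36, 37, 46, 45, 15, 33, 34]
Tree (level-order array): [32, 20, 44, 15, 27, 38, 46, None, None, None, None, 36, None, 45, None, 33, 37, None, None, None, 34]
Compute height bottom-up (empty subtree = -1):
  height(15) = 1 + max(-1, -1) = 0
  height(27) = 1 + max(-1, -1) = 0
  height(20) = 1 + max(0, 0) = 1
  height(34) = 1 + max(-1, -1) = 0
  height(33) = 1 + max(-1, 0) = 1
  height(37) = 1 + max(-1, -1) = 0
  height(36) = 1 + max(1, 0) = 2
  height(38) = 1 + max(2, -1) = 3
  height(45) = 1 + max(-1, -1) = 0
  height(46) = 1 + max(0, -1) = 1
  height(44) = 1 + max(3, 1) = 4
  height(32) = 1 + max(1, 4) = 5
Height = 5


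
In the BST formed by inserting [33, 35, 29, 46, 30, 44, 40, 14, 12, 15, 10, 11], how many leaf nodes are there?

Tree built from: [33, 35, 29, 46, 30, 44, 40, 14, 12, 15, 10, 11]
Tree (level-order array): [33, 29, 35, 14, 30, None, 46, 12, 15, None, None, 44, None, 10, None, None, None, 40, None, None, 11]
Rule: A leaf has 0 children.
Per-node child counts:
  node 33: 2 child(ren)
  node 29: 2 child(ren)
  node 14: 2 child(ren)
  node 12: 1 child(ren)
  node 10: 1 child(ren)
  node 11: 0 child(ren)
  node 15: 0 child(ren)
  node 30: 0 child(ren)
  node 35: 1 child(ren)
  node 46: 1 child(ren)
  node 44: 1 child(ren)
  node 40: 0 child(ren)
Matching nodes: [11, 15, 30, 40]
Count of leaf nodes: 4


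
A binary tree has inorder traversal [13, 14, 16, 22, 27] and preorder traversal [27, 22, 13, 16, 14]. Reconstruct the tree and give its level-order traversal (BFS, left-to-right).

Inorder:  [13, 14, 16, 22, 27]
Preorder: [27, 22, 13, 16, 14]
Algorithm: preorder visits root first, so consume preorder in order;
for each root, split the current inorder slice at that value into
left-subtree inorder and right-subtree inorder, then recurse.
Recursive splits:
  root=27; inorder splits into left=[13, 14, 16, 22], right=[]
  root=22; inorder splits into left=[13, 14, 16], right=[]
  root=13; inorder splits into left=[], right=[14, 16]
  root=16; inorder splits into left=[14], right=[]
  root=14; inorder splits into left=[], right=[]
Reconstructed level-order: [27, 22, 13, 16, 14]


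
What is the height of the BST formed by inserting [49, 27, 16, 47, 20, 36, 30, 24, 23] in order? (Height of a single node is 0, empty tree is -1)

Insertion order: [49, 27, 16, 47, 20, 36, 30, 24, 23]
Tree (level-order array): [49, 27, None, 16, 47, None, 20, 36, None, None, 24, 30, None, 23]
Compute height bottom-up (empty subtree = -1):
  height(23) = 1 + max(-1, -1) = 0
  height(24) = 1 + max(0, -1) = 1
  height(20) = 1 + max(-1, 1) = 2
  height(16) = 1 + max(-1, 2) = 3
  height(30) = 1 + max(-1, -1) = 0
  height(36) = 1 + max(0, -1) = 1
  height(47) = 1 + max(1, -1) = 2
  height(27) = 1 + max(3, 2) = 4
  height(49) = 1 + max(4, -1) = 5
Height = 5


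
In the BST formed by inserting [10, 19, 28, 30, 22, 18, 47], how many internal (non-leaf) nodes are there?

Tree built from: [10, 19, 28, 30, 22, 18, 47]
Tree (level-order array): [10, None, 19, 18, 28, None, None, 22, 30, None, None, None, 47]
Rule: An internal node has at least one child.
Per-node child counts:
  node 10: 1 child(ren)
  node 19: 2 child(ren)
  node 18: 0 child(ren)
  node 28: 2 child(ren)
  node 22: 0 child(ren)
  node 30: 1 child(ren)
  node 47: 0 child(ren)
Matching nodes: [10, 19, 28, 30]
Count of internal (non-leaf) nodes: 4


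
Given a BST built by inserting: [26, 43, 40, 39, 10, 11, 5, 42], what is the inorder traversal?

Tree insertion order: [26, 43, 40, 39, 10, 11, 5, 42]
Tree (level-order array): [26, 10, 43, 5, 11, 40, None, None, None, None, None, 39, 42]
Inorder traversal: [5, 10, 11, 26, 39, 40, 42, 43]


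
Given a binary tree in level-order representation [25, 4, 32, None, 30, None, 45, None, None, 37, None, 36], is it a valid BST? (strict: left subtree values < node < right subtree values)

Level-order array: [25, 4, 32, None, 30, None, 45, None, None, 37, None, 36]
Validate using subtree bounds (lo, hi): at each node, require lo < value < hi,
then recurse left with hi=value and right with lo=value.
Preorder trace (stopping at first violation):
  at node 25 with bounds (-inf, +inf): OK
  at node 4 with bounds (-inf, 25): OK
  at node 30 with bounds (4, 25): VIOLATION
Node 30 violates its bound: not (4 < 30 < 25).
Result: Not a valid BST


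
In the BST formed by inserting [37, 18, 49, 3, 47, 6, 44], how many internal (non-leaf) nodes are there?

Tree built from: [37, 18, 49, 3, 47, 6, 44]
Tree (level-order array): [37, 18, 49, 3, None, 47, None, None, 6, 44]
Rule: An internal node has at least one child.
Per-node child counts:
  node 37: 2 child(ren)
  node 18: 1 child(ren)
  node 3: 1 child(ren)
  node 6: 0 child(ren)
  node 49: 1 child(ren)
  node 47: 1 child(ren)
  node 44: 0 child(ren)
Matching nodes: [37, 18, 3, 49, 47]
Count of internal (non-leaf) nodes: 5


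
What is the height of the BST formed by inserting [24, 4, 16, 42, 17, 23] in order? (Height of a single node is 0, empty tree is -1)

Insertion order: [24, 4, 16, 42, 17, 23]
Tree (level-order array): [24, 4, 42, None, 16, None, None, None, 17, None, 23]
Compute height bottom-up (empty subtree = -1):
  height(23) = 1 + max(-1, -1) = 0
  height(17) = 1 + max(-1, 0) = 1
  height(16) = 1 + max(-1, 1) = 2
  height(4) = 1 + max(-1, 2) = 3
  height(42) = 1 + max(-1, -1) = 0
  height(24) = 1 + max(3, 0) = 4
Height = 4


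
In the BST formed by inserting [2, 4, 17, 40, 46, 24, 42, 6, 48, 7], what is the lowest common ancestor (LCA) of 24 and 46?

Tree insertion order: [2, 4, 17, 40, 46, 24, 42, 6, 48, 7]
Tree (level-order array): [2, None, 4, None, 17, 6, 40, None, 7, 24, 46, None, None, None, None, 42, 48]
In a BST, the LCA of p=24, q=46 is the first node v on the
root-to-leaf path with p <= v <= q (go left if both < v, right if both > v).
Walk from root:
  at 2: both 24 and 46 > 2, go right
  at 4: both 24 and 46 > 4, go right
  at 17: both 24 and 46 > 17, go right
  at 40: 24 <= 40 <= 46, this is the LCA
LCA = 40


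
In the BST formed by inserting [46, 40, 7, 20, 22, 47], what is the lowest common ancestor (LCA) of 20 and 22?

Tree insertion order: [46, 40, 7, 20, 22, 47]
Tree (level-order array): [46, 40, 47, 7, None, None, None, None, 20, None, 22]
In a BST, the LCA of p=20, q=22 is the first node v on the
root-to-leaf path with p <= v <= q (go left if both < v, right if both > v).
Walk from root:
  at 46: both 20 and 22 < 46, go left
  at 40: both 20 and 22 < 40, go left
  at 7: both 20 and 22 > 7, go right
  at 20: 20 <= 20 <= 22, this is the LCA
LCA = 20


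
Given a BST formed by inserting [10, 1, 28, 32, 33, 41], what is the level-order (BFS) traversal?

Tree insertion order: [10, 1, 28, 32, 33, 41]
Tree (level-order array): [10, 1, 28, None, None, None, 32, None, 33, None, 41]
BFS from the root, enqueuing left then right child of each popped node:
  queue [10] -> pop 10, enqueue [1, 28], visited so far: [10]
  queue [1, 28] -> pop 1, enqueue [none], visited so far: [10, 1]
  queue [28] -> pop 28, enqueue [32], visited so far: [10, 1, 28]
  queue [32] -> pop 32, enqueue [33], visited so far: [10, 1, 28, 32]
  queue [33] -> pop 33, enqueue [41], visited so far: [10, 1, 28, 32, 33]
  queue [41] -> pop 41, enqueue [none], visited so far: [10, 1, 28, 32, 33, 41]
Result: [10, 1, 28, 32, 33, 41]


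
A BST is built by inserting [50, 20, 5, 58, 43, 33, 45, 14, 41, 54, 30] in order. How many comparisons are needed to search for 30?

Search path for 30: 50 -> 20 -> 43 -> 33 -> 30
Found: True
Comparisons: 5


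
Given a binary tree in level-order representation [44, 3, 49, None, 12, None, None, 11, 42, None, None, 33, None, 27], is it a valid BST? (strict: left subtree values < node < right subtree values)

Level-order array: [44, 3, 49, None, 12, None, None, 11, 42, None, None, 33, None, 27]
Validate using subtree bounds (lo, hi): at each node, require lo < value < hi,
then recurse left with hi=value and right with lo=value.
Preorder trace (stopping at first violation):
  at node 44 with bounds (-inf, +inf): OK
  at node 3 with bounds (-inf, 44): OK
  at node 12 with bounds (3, 44): OK
  at node 11 with bounds (3, 12): OK
  at node 42 with bounds (12, 44): OK
  at node 33 with bounds (12, 42): OK
  at node 27 with bounds (12, 33): OK
  at node 49 with bounds (44, +inf): OK
No violation found at any node.
Result: Valid BST


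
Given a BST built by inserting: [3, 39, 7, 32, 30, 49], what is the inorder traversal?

Tree insertion order: [3, 39, 7, 32, 30, 49]
Tree (level-order array): [3, None, 39, 7, 49, None, 32, None, None, 30]
Inorder traversal: [3, 7, 30, 32, 39, 49]


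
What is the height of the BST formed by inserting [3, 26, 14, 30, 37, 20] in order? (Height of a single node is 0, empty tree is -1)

Insertion order: [3, 26, 14, 30, 37, 20]
Tree (level-order array): [3, None, 26, 14, 30, None, 20, None, 37]
Compute height bottom-up (empty subtree = -1):
  height(20) = 1 + max(-1, -1) = 0
  height(14) = 1 + max(-1, 0) = 1
  height(37) = 1 + max(-1, -1) = 0
  height(30) = 1 + max(-1, 0) = 1
  height(26) = 1 + max(1, 1) = 2
  height(3) = 1 + max(-1, 2) = 3
Height = 3


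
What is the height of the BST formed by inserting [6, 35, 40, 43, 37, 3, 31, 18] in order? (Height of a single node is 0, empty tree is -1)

Insertion order: [6, 35, 40, 43, 37, 3, 31, 18]
Tree (level-order array): [6, 3, 35, None, None, 31, 40, 18, None, 37, 43]
Compute height bottom-up (empty subtree = -1):
  height(3) = 1 + max(-1, -1) = 0
  height(18) = 1 + max(-1, -1) = 0
  height(31) = 1 + max(0, -1) = 1
  height(37) = 1 + max(-1, -1) = 0
  height(43) = 1 + max(-1, -1) = 0
  height(40) = 1 + max(0, 0) = 1
  height(35) = 1 + max(1, 1) = 2
  height(6) = 1 + max(0, 2) = 3
Height = 3


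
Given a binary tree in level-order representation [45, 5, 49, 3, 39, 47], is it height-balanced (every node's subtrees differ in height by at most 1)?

Tree (level-order array): [45, 5, 49, 3, 39, 47]
Definition: a tree is height-balanced if, at every node, |h(left) - h(right)| <= 1 (empty subtree has height -1).
Bottom-up per-node check:
  node 3: h_left=-1, h_right=-1, diff=0 [OK], height=0
  node 39: h_left=-1, h_right=-1, diff=0 [OK], height=0
  node 5: h_left=0, h_right=0, diff=0 [OK], height=1
  node 47: h_left=-1, h_right=-1, diff=0 [OK], height=0
  node 49: h_left=0, h_right=-1, diff=1 [OK], height=1
  node 45: h_left=1, h_right=1, diff=0 [OK], height=2
All nodes satisfy the balance condition.
Result: Balanced


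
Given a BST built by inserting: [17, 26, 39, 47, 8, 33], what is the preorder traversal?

Tree insertion order: [17, 26, 39, 47, 8, 33]
Tree (level-order array): [17, 8, 26, None, None, None, 39, 33, 47]
Preorder traversal: [17, 8, 26, 39, 33, 47]


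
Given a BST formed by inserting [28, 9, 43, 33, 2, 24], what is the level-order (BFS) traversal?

Tree insertion order: [28, 9, 43, 33, 2, 24]
Tree (level-order array): [28, 9, 43, 2, 24, 33]
BFS from the root, enqueuing left then right child of each popped node:
  queue [28] -> pop 28, enqueue [9, 43], visited so far: [28]
  queue [9, 43] -> pop 9, enqueue [2, 24], visited so far: [28, 9]
  queue [43, 2, 24] -> pop 43, enqueue [33], visited so far: [28, 9, 43]
  queue [2, 24, 33] -> pop 2, enqueue [none], visited so far: [28, 9, 43, 2]
  queue [24, 33] -> pop 24, enqueue [none], visited so far: [28, 9, 43, 2, 24]
  queue [33] -> pop 33, enqueue [none], visited so far: [28, 9, 43, 2, 24, 33]
Result: [28, 9, 43, 2, 24, 33]


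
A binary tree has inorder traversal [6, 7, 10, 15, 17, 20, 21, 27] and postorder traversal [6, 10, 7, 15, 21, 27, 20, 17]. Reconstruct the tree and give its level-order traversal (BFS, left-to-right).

Inorder:   [6, 7, 10, 15, 17, 20, 21, 27]
Postorder: [6, 10, 7, 15, 21, 27, 20, 17]
Algorithm: postorder visits root last, so walk postorder right-to-left;
each value is the root of the current inorder slice — split it at that
value, recurse on the right subtree first, then the left.
Recursive splits:
  root=17; inorder splits into left=[6, 7, 10, 15], right=[20, 21, 27]
  root=20; inorder splits into left=[], right=[21, 27]
  root=27; inorder splits into left=[21], right=[]
  root=21; inorder splits into left=[], right=[]
  root=15; inorder splits into left=[6, 7, 10], right=[]
  root=7; inorder splits into left=[6], right=[10]
  root=10; inorder splits into left=[], right=[]
  root=6; inorder splits into left=[], right=[]
Reconstructed level-order: [17, 15, 20, 7, 27, 6, 10, 21]


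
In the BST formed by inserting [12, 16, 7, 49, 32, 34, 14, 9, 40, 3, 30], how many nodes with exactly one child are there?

Tree built from: [12, 16, 7, 49, 32, 34, 14, 9, 40, 3, 30]
Tree (level-order array): [12, 7, 16, 3, 9, 14, 49, None, None, None, None, None, None, 32, None, 30, 34, None, None, None, 40]
Rule: These are nodes with exactly 1 non-null child.
Per-node child counts:
  node 12: 2 child(ren)
  node 7: 2 child(ren)
  node 3: 0 child(ren)
  node 9: 0 child(ren)
  node 16: 2 child(ren)
  node 14: 0 child(ren)
  node 49: 1 child(ren)
  node 32: 2 child(ren)
  node 30: 0 child(ren)
  node 34: 1 child(ren)
  node 40: 0 child(ren)
Matching nodes: [49, 34]
Count of nodes with exactly one child: 2


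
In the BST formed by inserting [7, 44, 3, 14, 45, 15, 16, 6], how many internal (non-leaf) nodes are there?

Tree built from: [7, 44, 3, 14, 45, 15, 16, 6]
Tree (level-order array): [7, 3, 44, None, 6, 14, 45, None, None, None, 15, None, None, None, 16]
Rule: An internal node has at least one child.
Per-node child counts:
  node 7: 2 child(ren)
  node 3: 1 child(ren)
  node 6: 0 child(ren)
  node 44: 2 child(ren)
  node 14: 1 child(ren)
  node 15: 1 child(ren)
  node 16: 0 child(ren)
  node 45: 0 child(ren)
Matching nodes: [7, 3, 44, 14, 15]
Count of internal (non-leaf) nodes: 5


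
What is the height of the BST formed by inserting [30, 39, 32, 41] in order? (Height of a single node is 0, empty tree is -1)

Insertion order: [30, 39, 32, 41]
Tree (level-order array): [30, None, 39, 32, 41]
Compute height bottom-up (empty subtree = -1):
  height(32) = 1 + max(-1, -1) = 0
  height(41) = 1 + max(-1, -1) = 0
  height(39) = 1 + max(0, 0) = 1
  height(30) = 1 + max(-1, 1) = 2
Height = 2


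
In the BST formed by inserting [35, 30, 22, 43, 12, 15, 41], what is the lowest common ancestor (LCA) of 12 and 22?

Tree insertion order: [35, 30, 22, 43, 12, 15, 41]
Tree (level-order array): [35, 30, 43, 22, None, 41, None, 12, None, None, None, None, 15]
In a BST, the LCA of p=12, q=22 is the first node v on the
root-to-leaf path with p <= v <= q (go left if both < v, right if both > v).
Walk from root:
  at 35: both 12 and 22 < 35, go left
  at 30: both 12 and 22 < 30, go left
  at 22: 12 <= 22 <= 22, this is the LCA
LCA = 22


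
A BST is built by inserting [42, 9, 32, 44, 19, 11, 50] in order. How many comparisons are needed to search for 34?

Search path for 34: 42 -> 9 -> 32
Found: False
Comparisons: 3


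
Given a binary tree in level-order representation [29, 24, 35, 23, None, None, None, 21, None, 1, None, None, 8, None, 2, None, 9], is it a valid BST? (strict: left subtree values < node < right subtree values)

Level-order array: [29, 24, 35, 23, None, None, None, 21, None, 1, None, None, 8, None, 2, None, 9]
Validate using subtree bounds (lo, hi): at each node, require lo < value < hi,
then recurse left with hi=value and right with lo=value.
Preorder trace (stopping at first violation):
  at node 29 with bounds (-inf, +inf): OK
  at node 24 with bounds (-inf, 29): OK
  at node 23 with bounds (-inf, 24): OK
  at node 21 with bounds (-inf, 23): OK
  at node 1 with bounds (-inf, 21): OK
  at node 8 with bounds (1, 21): OK
  at node 2 with bounds (8, 21): VIOLATION
Node 2 violates its bound: not (8 < 2 < 21).
Result: Not a valid BST


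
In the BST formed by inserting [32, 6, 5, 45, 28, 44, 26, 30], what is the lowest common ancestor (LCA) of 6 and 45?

Tree insertion order: [32, 6, 5, 45, 28, 44, 26, 30]
Tree (level-order array): [32, 6, 45, 5, 28, 44, None, None, None, 26, 30]
In a BST, the LCA of p=6, q=45 is the first node v on the
root-to-leaf path with p <= v <= q (go left if both < v, right if both > v).
Walk from root:
  at 32: 6 <= 32 <= 45, this is the LCA
LCA = 32


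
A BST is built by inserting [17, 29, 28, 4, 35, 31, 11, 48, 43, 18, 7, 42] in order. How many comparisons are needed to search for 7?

Search path for 7: 17 -> 4 -> 11 -> 7
Found: True
Comparisons: 4


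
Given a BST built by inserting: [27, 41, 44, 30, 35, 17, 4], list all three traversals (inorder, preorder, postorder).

Tree insertion order: [27, 41, 44, 30, 35, 17, 4]
Tree (level-order array): [27, 17, 41, 4, None, 30, 44, None, None, None, 35]
Inorder (L, root, R): [4, 17, 27, 30, 35, 41, 44]
Preorder (root, L, R): [27, 17, 4, 41, 30, 35, 44]
Postorder (L, R, root): [4, 17, 35, 30, 44, 41, 27]


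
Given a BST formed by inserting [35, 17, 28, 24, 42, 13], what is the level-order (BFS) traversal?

Tree insertion order: [35, 17, 28, 24, 42, 13]
Tree (level-order array): [35, 17, 42, 13, 28, None, None, None, None, 24]
BFS from the root, enqueuing left then right child of each popped node:
  queue [35] -> pop 35, enqueue [17, 42], visited so far: [35]
  queue [17, 42] -> pop 17, enqueue [13, 28], visited so far: [35, 17]
  queue [42, 13, 28] -> pop 42, enqueue [none], visited so far: [35, 17, 42]
  queue [13, 28] -> pop 13, enqueue [none], visited so far: [35, 17, 42, 13]
  queue [28] -> pop 28, enqueue [24], visited so far: [35, 17, 42, 13, 28]
  queue [24] -> pop 24, enqueue [none], visited so far: [35, 17, 42, 13, 28, 24]
Result: [35, 17, 42, 13, 28, 24]


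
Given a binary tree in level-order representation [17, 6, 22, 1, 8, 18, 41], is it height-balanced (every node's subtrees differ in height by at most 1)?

Tree (level-order array): [17, 6, 22, 1, 8, 18, 41]
Definition: a tree is height-balanced if, at every node, |h(left) - h(right)| <= 1 (empty subtree has height -1).
Bottom-up per-node check:
  node 1: h_left=-1, h_right=-1, diff=0 [OK], height=0
  node 8: h_left=-1, h_right=-1, diff=0 [OK], height=0
  node 6: h_left=0, h_right=0, diff=0 [OK], height=1
  node 18: h_left=-1, h_right=-1, diff=0 [OK], height=0
  node 41: h_left=-1, h_right=-1, diff=0 [OK], height=0
  node 22: h_left=0, h_right=0, diff=0 [OK], height=1
  node 17: h_left=1, h_right=1, diff=0 [OK], height=2
All nodes satisfy the balance condition.
Result: Balanced


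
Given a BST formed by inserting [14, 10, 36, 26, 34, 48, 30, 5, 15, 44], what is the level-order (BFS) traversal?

Tree insertion order: [14, 10, 36, 26, 34, 48, 30, 5, 15, 44]
Tree (level-order array): [14, 10, 36, 5, None, 26, 48, None, None, 15, 34, 44, None, None, None, 30]
BFS from the root, enqueuing left then right child of each popped node:
  queue [14] -> pop 14, enqueue [10, 36], visited so far: [14]
  queue [10, 36] -> pop 10, enqueue [5], visited so far: [14, 10]
  queue [36, 5] -> pop 36, enqueue [26, 48], visited so far: [14, 10, 36]
  queue [5, 26, 48] -> pop 5, enqueue [none], visited so far: [14, 10, 36, 5]
  queue [26, 48] -> pop 26, enqueue [15, 34], visited so far: [14, 10, 36, 5, 26]
  queue [48, 15, 34] -> pop 48, enqueue [44], visited so far: [14, 10, 36, 5, 26, 48]
  queue [15, 34, 44] -> pop 15, enqueue [none], visited so far: [14, 10, 36, 5, 26, 48, 15]
  queue [34, 44] -> pop 34, enqueue [30], visited so far: [14, 10, 36, 5, 26, 48, 15, 34]
  queue [44, 30] -> pop 44, enqueue [none], visited so far: [14, 10, 36, 5, 26, 48, 15, 34, 44]
  queue [30] -> pop 30, enqueue [none], visited so far: [14, 10, 36, 5, 26, 48, 15, 34, 44, 30]
Result: [14, 10, 36, 5, 26, 48, 15, 34, 44, 30]


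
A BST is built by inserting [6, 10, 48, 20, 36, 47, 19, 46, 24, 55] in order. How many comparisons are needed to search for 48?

Search path for 48: 6 -> 10 -> 48
Found: True
Comparisons: 3


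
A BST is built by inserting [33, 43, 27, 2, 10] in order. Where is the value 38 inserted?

Starting tree (level order): [33, 27, 43, 2, None, None, None, None, 10]
Insertion path: 33 -> 43
Result: insert 38 as left child of 43
Final tree (level order): [33, 27, 43, 2, None, 38, None, None, 10]


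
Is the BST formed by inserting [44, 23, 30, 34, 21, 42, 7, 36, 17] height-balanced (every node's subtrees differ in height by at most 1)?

Tree (level-order array): [44, 23, None, 21, 30, 7, None, None, 34, None, 17, None, 42, None, None, 36]
Definition: a tree is height-balanced if, at every node, |h(left) - h(right)| <= 1 (empty subtree has height -1).
Bottom-up per-node check:
  node 17: h_left=-1, h_right=-1, diff=0 [OK], height=0
  node 7: h_left=-1, h_right=0, diff=1 [OK], height=1
  node 21: h_left=1, h_right=-1, diff=2 [FAIL (|1--1|=2 > 1)], height=2
  node 36: h_left=-1, h_right=-1, diff=0 [OK], height=0
  node 42: h_left=0, h_right=-1, diff=1 [OK], height=1
  node 34: h_left=-1, h_right=1, diff=2 [FAIL (|-1-1|=2 > 1)], height=2
  node 30: h_left=-1, h_right=2, diff=3 [FAIL (|-1-2|=3 > 1)], height=3
  node 23: h_left=2, h_right=3, diff=1 [OK], height=4
  node 44: h_left=4, h_right=-1, diff=5 [FAIL (|4--1|=5 > 1)], height=5
Node 21 violates the condition: |1 - -1| = 2 > 1.
Result: Not balanced


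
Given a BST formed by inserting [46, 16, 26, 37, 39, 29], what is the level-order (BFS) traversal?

Tree insertion order: [46, 16, 26, 37, 39, 29]
Tree (level-order array): [46, 16, None, None, 26, None, 37, 29, 39]
BFS from the root, enqueuing left then right child of each popped node:
  queue [46] -> pop 46, enqueue [16], visited so far: [46]
  queue [16] -> pop 16, enqueue [26], visited so far: [46, 16]
  queue [26] -> pop 26, enqueue [37], visited so far: [46, 16, 26]
  queue [37] -> pop 37, enqueue [29, 39], visited so far: [46, 16, 26, 37]
  queue [29, 39] -> pop 29, enqueue [none], visited so far: [46, 16, 26, 37, 29]
  queue [39] -> pop 39, enqueue [none], visited so far: [46, 16, 26, 37, 29, 39]
Result: [46, 16, 26, 37, 29, 39]


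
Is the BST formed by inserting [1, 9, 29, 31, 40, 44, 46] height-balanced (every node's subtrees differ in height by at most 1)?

Tree (level-order array): [1, None, 9, None, 29, None, 31, None, 40, None, 44, None, 46]
Definition: a tree is height-balanced if, at every node, |h(left) - h(right)| <= 1 (empty subtree has height -1).
Bottom-up per-node check:
  node 46: h_left=-1, h_right=-1, diff=0 [OK], height=0
  node 44: h_left=-1, h_right=0, diff=1 [OK], height=1
  node 40: h_left=-1, h_right=1, diff=2 [FAIL (|-1-1|=2 > 1)], height=2
  node 31: h_left=-1, h_right=2, diff=3 [FAIL (|-1-2|=3 > 1)], height=3
  node 29: h_left=-1, h_right=3, diff=4 [FAIL (|-1-3|=4 > 1)], height=4
  node 9: h_left=-1, h_right=4, diff=5 [FAIL (|-1-4|=5 > 1)], height=5
  node 1: h_left=-1, h_right=5, diff=6 [FAIL (|-1-5|=6 > 1)], height=6
Node 40 violates the condition: |-1 - 1| = 2 > 1.
Result: Not balanced


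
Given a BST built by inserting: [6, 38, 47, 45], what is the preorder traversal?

Tree insertion order: [6, 38, 47, 45]
Tree (level-order array): [6, None, 38, None, 47, 45]
Preorder traversal: [6, 38, 47, 45]


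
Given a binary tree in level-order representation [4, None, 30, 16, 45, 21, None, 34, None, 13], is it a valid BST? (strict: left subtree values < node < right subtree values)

Level-order array: [4, None, 30, 16, 45, 21, None, 34, None, 13]
Validate using subtree bounds (lo, hi): at each node, require lo < value < hi,
then recurse left with hi=value and right with lo=value.
Preorder trace (stopping at first violation):
  at node 4 with bounds (-inf, +inf): OK
  at node 30 with bounds (4, +inf): OK
  at node 16 with bounds (4, 30): OK
  at node 21 with bounds (4, 16): VIOLATION
Node 21 violates its bound: not (4 < 21 < 16).
Result: Not a valid BST


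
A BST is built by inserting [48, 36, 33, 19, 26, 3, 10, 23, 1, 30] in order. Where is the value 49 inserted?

Starting tree (level order): [48, 36, None, 33, None, 19, None, 3, 26, 1, 10, 23, 30]
Insertion path: 48
Result: insert 49 as right child of 48
Final tree (level order): [48, 36, 49, 33, None, None, None, 19, None, 3, 26, 1, 10, 23, 30]


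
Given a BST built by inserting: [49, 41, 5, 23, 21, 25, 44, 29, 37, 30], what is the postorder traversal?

Tree insertion order: [49, 41, 5, 23, 21, 25, 44, 29, 37, 30]
Tree (level-order array): [49, 41, None, 5, 44, None, 23, None, None, 21, 25, None, None, None, 29, None, 37, 30]
Postorder traversal: [21, 30, 37, 29, 25, 23, 5, 44, 41, 49]


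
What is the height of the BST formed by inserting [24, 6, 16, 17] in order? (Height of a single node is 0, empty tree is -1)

Insertion order: [24, 6, 16, 17]
Tree (level-order array): [24, 6, None, None, 16, None, 17]
Compute height bottom-up (empty subtree = -1):
  height(17) = 1 + max(-1, -1) = 0
  height(16) = 1 + max(-1, 0) = 1
  height(6) = 1 + max(-1, 1) = 2
  height(24) = 1 + max(2, -1) = 3
Height = 3


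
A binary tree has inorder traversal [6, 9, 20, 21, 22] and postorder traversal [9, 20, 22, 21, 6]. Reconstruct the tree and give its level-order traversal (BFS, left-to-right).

Inorder:   [6, 9, 20, 21, 22]
Postorder: [9, 20, 22, 21, 6]
Algorithm: postorder visits root last, so walk postorder right-to-left;
each value is the root of the current inorder slice — split it at that
value, recurse on the right subtree first, then the left.
Recursive splits:
  root=6; inorder splits into left=[], right=[9, 20, 21, 22]
  root=21; inorder splits into left=[9, 20], right=[22]
  root=22; inorder splits into left=[], right=[]
  root=20; inorder splits into left=[9], right=[]
  root=9; inorder splits into left=[], right=[]
Reconstructed level-order: [6, 21, 20, 22, 9]


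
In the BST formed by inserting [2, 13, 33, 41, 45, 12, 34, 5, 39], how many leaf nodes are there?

Tree built from: [2, 13, 33, 41, 45, 12, 34, 5, 39]
Tree (level-order array): [2, None, 13, 12, 33, 5, None, None, 41, None, None, 34, 45, None, 39]
Rule: A leaf has 0 children.
Per-node child counts:
  node 2: 1 child(ren)
  node 13: 2 child(ren)
  node 12: 1 child(ren)
  node 5: 0 child(ren)
  node 33: 1 child(ren)
  node 41: 2 child(ren)
  node 34: 1 child(ren)
  node 39: 0 child(ren)
  node 45: 0 child(ren)
Matching nodes: [5, 39, 45]
Count of leaf nodes: 3
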